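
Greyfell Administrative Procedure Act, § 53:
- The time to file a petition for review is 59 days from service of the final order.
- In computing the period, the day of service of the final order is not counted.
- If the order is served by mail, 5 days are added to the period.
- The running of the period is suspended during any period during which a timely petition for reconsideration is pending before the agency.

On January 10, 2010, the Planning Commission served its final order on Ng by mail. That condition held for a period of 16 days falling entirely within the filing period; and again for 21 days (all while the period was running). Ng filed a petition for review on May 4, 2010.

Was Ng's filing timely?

No

59 days after January 10, 2010 is March 10, 2010.
Service was by mail, adding 5 days: March 10, 2010 + 5 days = March 15, 2010.
Tolling adds 16 days: March 15, 2010 + 16 days = March 31, 2010.
Tolling adds 21 days: March 31, 2010 + 21 days = April 21, 2010.
The deadline is April 21, 2010; the filing on May 4, 2010 is after that date.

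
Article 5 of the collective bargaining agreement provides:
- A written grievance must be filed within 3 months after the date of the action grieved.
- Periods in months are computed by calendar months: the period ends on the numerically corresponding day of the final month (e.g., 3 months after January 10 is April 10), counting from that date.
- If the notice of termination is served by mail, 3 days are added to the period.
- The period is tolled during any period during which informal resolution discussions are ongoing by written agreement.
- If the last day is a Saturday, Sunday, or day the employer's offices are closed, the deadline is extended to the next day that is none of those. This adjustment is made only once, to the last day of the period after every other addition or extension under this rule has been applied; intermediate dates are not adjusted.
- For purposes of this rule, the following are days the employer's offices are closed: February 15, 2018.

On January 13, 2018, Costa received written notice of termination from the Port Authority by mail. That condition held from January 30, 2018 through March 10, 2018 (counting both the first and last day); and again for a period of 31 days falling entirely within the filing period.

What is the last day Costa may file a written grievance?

3 months after January 13, 2018 is April 13, 2018.
Service was by mail, adding 3 days: April 13, 2018 + 3 days = April 16, 2018.
From January 30, 2018 through March 10, 2018 inclusive is 40 days; tolling adds 40 days: April 16, 2018 + 40 days = May 26, 2018.
Tolling adds 31 days: May 26, 2018 + 31 days = June 26, 2018.
June 26, 2018 is a Tuesday and not a day the employer's offices are closed, so no extension applies.

June 26, 2018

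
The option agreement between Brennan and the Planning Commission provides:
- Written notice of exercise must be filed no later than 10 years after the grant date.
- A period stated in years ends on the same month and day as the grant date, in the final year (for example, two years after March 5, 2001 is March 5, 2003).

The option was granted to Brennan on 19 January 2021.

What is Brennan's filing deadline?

10 years after 19 January 2021 is January 19, 2031.

January 19, 2031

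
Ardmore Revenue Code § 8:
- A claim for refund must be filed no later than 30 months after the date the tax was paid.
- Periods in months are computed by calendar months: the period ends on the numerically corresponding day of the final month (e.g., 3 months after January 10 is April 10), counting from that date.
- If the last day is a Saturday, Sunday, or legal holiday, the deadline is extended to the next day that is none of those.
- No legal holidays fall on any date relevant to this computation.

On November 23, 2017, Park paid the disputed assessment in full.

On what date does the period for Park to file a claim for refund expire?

30 months after November 23, 2017 is May 23, 2020.
May 23, 2020 is Saturday; May 24, 2020 is Sunday. The next qualifying day is May 25, 2020.

May 25, 2020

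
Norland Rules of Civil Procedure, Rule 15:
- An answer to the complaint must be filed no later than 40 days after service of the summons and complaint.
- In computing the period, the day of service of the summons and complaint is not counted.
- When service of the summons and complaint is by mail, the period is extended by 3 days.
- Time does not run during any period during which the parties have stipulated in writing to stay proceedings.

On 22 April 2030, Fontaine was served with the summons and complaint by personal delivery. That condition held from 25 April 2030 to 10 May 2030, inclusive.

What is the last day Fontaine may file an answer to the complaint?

40 days after 22 April 2030 is June 1, 2030.
Service was not by mail, so no mail extension applies.
From April 25, 2030 through May 10, 2030 inclusive is 16 days; tolling adds 16 days: June 1, 2030 + 16 days = June 17, 2030.

June 17, 2030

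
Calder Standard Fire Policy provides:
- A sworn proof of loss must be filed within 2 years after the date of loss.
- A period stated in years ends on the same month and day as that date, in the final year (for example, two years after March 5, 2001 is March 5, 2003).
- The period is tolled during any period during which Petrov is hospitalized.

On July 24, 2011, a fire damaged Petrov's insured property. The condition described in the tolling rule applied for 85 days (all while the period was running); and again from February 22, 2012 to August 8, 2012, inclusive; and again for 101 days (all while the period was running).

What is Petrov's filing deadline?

July 14, 2014

2 years after July 24, 2011 is July 24, 2013.
Tolling adds 85 days: July 24, 2013 + 85 days = October 17, 2013.
From February 22, 2012 through August 8, 2012 inclusive is 169 days; tolling adds 169 days: October 17, 2013 + 169 days = April 4, 2014.
Tolling adds 101 days: April 4, 2014 + 101 days = July 14, 2014.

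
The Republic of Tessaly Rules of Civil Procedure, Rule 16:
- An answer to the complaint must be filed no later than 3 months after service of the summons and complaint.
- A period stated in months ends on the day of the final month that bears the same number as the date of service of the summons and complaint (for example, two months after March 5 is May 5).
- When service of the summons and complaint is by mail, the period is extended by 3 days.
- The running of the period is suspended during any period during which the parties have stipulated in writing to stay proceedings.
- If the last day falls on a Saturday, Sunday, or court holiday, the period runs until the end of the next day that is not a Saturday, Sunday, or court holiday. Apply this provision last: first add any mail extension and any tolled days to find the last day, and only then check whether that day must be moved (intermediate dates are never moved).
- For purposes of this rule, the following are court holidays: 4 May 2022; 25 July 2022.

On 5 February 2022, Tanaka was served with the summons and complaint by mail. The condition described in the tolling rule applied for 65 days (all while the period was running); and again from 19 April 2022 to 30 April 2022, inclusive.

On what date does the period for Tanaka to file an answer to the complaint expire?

July 26, 2022

3 months after 5 February 2022 is May 5, 2022.
Service was by mail, adding 3 days: May 5, 2022 + 3 days = May 8, 2022.
Tolling adds 65 days: May 8, 2022 + 65 days = July 12, 2022.
From April 19, 2022 through April 30, 2022 inclusive is 12 days; tolling adds 12 days: July 12, 2022 + 12 days = July 24, 2022.
July 24, 2022 is Sunday; July 25, 2022 is a listed holiday. The next qualifying day is July 26, 2022.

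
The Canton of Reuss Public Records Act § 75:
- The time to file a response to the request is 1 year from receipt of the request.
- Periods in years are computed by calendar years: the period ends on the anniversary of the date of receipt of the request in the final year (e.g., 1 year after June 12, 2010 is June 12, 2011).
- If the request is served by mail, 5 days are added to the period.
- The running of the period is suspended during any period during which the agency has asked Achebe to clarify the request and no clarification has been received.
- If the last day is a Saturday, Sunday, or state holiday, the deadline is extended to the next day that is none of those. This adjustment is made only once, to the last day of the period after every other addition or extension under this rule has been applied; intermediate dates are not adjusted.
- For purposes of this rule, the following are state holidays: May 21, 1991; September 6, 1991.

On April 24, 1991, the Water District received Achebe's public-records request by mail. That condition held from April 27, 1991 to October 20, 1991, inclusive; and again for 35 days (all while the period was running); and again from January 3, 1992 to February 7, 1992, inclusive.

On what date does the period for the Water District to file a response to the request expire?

1 year after April 24, 1991 is April 24, 1992.
Service was by mail, adding 5 days: April 24, 1992 + 5 days = April 29, 1992.
From April 27, 1991 through October 20, 1991 inclusive is 177 days; tolling adds 177 days: April 29, 1992 + 177 days = October 23, 1992.
Tolling adds 35 days: October 23, 1992 + 35 days = November 27, 1992.
From January 3, 1992 through February 7, 1992 inclusive is 36 days; tolling adds 36 days: November 27, 1992 + 36 days = January 2, 1993.
January 2, 1993 is Saturday; January 3, 1993 is Sunday. The next qualifying day is January 4, 1993.

January 4, 1993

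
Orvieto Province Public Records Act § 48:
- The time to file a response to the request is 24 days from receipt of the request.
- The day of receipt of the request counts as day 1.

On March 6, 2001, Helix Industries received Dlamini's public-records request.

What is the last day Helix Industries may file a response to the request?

Counting March 6, 2001 as day 1, day 24 is March 29, 2001.

March 29, 2001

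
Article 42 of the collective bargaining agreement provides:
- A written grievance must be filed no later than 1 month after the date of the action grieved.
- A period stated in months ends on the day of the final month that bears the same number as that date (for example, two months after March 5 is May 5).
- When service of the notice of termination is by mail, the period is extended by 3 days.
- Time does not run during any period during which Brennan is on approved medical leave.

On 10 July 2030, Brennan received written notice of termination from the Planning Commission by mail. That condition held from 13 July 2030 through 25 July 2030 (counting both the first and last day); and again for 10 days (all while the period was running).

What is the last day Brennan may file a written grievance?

September 5, 2030

1 month after 10 July 2030 is August 10, 2030.
Service was by mail, adding 3 days: August 10, 2030 + 3 days = August 13, 2030.
From July 13, 2030 through July 25, 2030 inclusive is 13 days; tolling adds 13 days: August 13, 2030 + 13 days = August 26, 2030.
Tolling adds 10 days: August 26, 2030 + 10 days = September 5, 2030.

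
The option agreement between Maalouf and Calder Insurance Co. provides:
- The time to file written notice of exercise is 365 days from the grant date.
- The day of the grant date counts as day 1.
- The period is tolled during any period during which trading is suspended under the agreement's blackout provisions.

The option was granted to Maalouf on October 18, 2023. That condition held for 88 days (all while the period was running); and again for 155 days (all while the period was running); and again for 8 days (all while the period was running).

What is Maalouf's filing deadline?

June 24, 2025

Counting October 18, 2023 as day 1, day 365 is October 16, 2024.
Tolling adds 88 days: October 16, 2024 + 88 days = January 12, 2025.
Tolling adds 155 days: January 12, 2025 + 155 days = June 16, 2025.
Tolling adds 8 days: June 16, 2025 + 8 days = June 24, 2025.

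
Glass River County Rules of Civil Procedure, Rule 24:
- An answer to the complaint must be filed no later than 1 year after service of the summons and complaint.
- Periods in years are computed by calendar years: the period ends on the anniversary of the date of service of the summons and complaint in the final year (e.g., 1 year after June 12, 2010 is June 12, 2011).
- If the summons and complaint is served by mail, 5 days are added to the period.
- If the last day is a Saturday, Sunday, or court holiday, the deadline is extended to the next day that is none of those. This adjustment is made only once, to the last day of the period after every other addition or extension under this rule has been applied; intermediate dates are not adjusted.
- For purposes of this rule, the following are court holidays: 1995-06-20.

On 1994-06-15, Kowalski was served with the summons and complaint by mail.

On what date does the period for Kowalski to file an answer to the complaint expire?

June 21, 1995

1 year after 1994-06-15 is June 15, 1995.
Service was by mail, adding 5 days: June 15, 1995 + 5 days = June 20, 1995.
June 20, 1995 is a listed holiday. The next qualifying day is June 21, 1995.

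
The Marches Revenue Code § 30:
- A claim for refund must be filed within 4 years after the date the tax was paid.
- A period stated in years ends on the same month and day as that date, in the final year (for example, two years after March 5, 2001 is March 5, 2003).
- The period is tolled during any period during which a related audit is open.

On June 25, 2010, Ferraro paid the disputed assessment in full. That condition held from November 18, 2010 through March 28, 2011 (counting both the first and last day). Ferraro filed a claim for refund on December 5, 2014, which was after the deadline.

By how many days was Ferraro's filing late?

4 years after June 25, 2010 is June 25, 2014.
From November 18, 2010 through March 28, 2011 inclusive is 131 days; tolling adds 131 days: June 25, 2014 + 131 days = November 3, 2014.
The deadline is November 3, 2014; from November 3, 2014 to December 5, 2014 is 32 days.

32 days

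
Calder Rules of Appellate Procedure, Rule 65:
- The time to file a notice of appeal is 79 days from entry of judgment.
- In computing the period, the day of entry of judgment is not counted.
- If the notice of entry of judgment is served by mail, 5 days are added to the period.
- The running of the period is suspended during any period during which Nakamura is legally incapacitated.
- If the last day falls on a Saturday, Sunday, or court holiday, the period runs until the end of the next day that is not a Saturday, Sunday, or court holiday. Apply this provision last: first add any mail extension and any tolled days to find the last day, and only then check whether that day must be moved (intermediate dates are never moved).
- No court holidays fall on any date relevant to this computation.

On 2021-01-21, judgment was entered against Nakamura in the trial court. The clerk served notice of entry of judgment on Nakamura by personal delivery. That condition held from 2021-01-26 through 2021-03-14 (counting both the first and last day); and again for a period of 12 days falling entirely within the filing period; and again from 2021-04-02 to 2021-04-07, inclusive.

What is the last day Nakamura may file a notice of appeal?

79 days after 2021-01-21 is April 10, 2021.
Service was not by mail, so no mail extension applies.
From January 26, 2021 through March 14, 2021 inclusive is 48 days; tolling adds 48 days: April 10, 2021 + 48 days = May 28, 2021.
Tolling adds 12 days: May 28, 2021 + 12 days = June 9, 2021.
From April 2, 2021 through April 7, 2021 inclusive is 6 days; tolling adds 6 days: June 9, 2021 + 6 days = June 15, 2021.
June 15, 2021 is a Tuesday and not a court holiday, so no extension applies.

June 15, 2021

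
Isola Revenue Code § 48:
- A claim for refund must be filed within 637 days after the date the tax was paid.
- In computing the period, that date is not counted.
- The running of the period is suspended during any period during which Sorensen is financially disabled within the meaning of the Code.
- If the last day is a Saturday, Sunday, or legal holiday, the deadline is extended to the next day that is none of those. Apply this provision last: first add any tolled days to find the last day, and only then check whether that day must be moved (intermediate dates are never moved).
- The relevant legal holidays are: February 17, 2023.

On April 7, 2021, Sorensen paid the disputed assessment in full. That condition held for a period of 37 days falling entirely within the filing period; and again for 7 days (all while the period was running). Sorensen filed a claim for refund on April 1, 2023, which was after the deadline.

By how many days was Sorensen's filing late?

40 days

637 days after April 7, 2021 is January 4, 2023.
Tolling adds 37 days: January 4, 2023 + 37 days = February 10, 2023.
Tolling adds 7 days: February 10, 2023 + 7 days = February 17, 2023.
February 17, 2023 is a listed holiday; February 18, 2023 is Saturday; February 19, 2023 is Sunday. The next qualifying day is February 20, 2023.
The deadline is February 20, 2023; from February 20, 2023 to April 1, 2023 is 40 days.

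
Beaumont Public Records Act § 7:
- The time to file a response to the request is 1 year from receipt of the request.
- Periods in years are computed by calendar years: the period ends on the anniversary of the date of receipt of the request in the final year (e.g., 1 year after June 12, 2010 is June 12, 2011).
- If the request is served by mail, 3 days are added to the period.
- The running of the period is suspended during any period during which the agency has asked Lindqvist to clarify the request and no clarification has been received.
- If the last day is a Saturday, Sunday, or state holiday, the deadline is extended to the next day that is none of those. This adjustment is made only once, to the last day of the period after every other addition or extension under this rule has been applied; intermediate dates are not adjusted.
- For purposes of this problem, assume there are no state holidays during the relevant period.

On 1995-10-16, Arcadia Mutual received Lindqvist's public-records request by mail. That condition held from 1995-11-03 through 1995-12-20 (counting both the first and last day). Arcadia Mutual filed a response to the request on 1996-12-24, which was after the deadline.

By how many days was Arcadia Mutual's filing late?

1 year after 1995-10-16 is October 16, 1996.
Service was by mail, adding 3 days: October 16, 1996 + 3 days = October 19, 1996.
From November 3, 1995 through December 20, 1995 inclusive is 48 days; tolling adds 48 days: October 19, 1996 + 48 days = December 6, 1996.
December 6, 1996 is a Friday and not a state holiday, so no extension applies.
The deadline is December 6, 1996; from December 6, 1996 to December 24, 1996 is 18 days.

18 days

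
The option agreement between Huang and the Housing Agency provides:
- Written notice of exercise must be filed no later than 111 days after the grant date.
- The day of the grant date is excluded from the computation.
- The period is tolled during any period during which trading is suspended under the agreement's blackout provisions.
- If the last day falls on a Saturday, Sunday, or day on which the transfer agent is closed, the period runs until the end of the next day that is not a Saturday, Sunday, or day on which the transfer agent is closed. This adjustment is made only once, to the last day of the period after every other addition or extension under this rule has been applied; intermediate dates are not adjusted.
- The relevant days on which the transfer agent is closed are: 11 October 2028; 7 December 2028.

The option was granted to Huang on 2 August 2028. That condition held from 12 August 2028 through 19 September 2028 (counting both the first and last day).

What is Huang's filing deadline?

January 1, 2029

111 days after 2 August 2028 is November 21, 2028.
From August 12, 2028 through September 19, 2028 inclusive is 39 days; tolling adds 39 days: November 21, 2028 + 39 days = December 30, 2028.
December 30, 2028 is Saturday; December 31, 2028 is Sunday. The next qualifying day is January 1, 2029.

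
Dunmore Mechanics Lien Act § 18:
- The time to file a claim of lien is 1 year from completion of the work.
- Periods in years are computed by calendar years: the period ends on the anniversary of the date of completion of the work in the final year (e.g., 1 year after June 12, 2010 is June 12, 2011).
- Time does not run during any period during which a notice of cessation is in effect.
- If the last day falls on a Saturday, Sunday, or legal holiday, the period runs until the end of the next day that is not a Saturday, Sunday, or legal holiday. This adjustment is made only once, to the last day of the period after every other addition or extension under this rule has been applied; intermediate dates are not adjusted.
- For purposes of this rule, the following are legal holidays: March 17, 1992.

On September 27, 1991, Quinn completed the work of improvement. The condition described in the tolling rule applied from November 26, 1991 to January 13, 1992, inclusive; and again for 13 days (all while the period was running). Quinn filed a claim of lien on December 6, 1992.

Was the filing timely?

No

1 year after September 27, 1991 is September 27, 1992.
From November 26, 1991 through January 13, 1992 inclusive is 49 days; tolling adds 49 days: September 27, 1992 + 49 days = November 15, 1992.
Tolling adds 13 days: November 15, 1992 + 13 days = November 28, 1992.
November 28, 1992 is Saturday; November 29, 1992 is Sunday. The next qualifying day is November 30, 1992.
The deadline is November 30, 1992; the filing on December 6, 1992 is after that date.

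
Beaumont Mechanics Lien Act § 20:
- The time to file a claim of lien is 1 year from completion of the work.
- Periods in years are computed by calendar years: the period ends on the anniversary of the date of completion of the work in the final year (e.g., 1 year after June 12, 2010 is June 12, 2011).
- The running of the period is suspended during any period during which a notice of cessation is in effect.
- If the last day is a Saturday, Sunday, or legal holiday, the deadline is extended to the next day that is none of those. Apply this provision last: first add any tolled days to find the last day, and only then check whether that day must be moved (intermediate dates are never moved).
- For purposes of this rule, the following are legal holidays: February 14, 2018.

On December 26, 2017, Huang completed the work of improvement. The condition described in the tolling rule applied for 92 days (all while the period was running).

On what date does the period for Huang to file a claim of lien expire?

1 year after December 26, 2017 is December 26, 2018.
Tolling adds 92 days: December 26, 2018 + 92 days = March 28, 2019.
March 28, 2019 is a Thursday and not a legal holiday, so no extension applies.

March 28, 2019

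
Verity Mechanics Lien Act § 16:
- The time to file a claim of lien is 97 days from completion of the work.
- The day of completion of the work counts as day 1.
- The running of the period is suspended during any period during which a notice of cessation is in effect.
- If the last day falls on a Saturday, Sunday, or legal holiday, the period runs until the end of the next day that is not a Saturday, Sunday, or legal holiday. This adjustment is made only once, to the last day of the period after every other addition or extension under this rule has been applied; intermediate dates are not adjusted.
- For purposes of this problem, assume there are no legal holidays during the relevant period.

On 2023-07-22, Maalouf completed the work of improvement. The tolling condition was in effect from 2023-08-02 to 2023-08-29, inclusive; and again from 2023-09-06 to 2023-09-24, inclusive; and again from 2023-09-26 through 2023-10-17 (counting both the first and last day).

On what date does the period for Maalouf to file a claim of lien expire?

January 3, 2024

Counting 2023-07-22 as day 1, day 97 is October 26, 2023.
From August 2, 2023 through August 29, 2023 inclusive is 28 days; tolling adds 28 days: October 26, 2023 + 28 days = November 23, 2023.
From September 6, 2023 through September 24, 2023 inclusive is 19 days; tolling adds 19 days: November 23, 2023 + 19 days = December 12, 2023.
From September 26, 2023 through October 17, 2023 inclusive is 22 days; tolling adds 22 days: December 12, 2023 + 22 days = January 3, 2024.
January 3, 2024 is a Wednesday and not a legal holiday, so no extension applies.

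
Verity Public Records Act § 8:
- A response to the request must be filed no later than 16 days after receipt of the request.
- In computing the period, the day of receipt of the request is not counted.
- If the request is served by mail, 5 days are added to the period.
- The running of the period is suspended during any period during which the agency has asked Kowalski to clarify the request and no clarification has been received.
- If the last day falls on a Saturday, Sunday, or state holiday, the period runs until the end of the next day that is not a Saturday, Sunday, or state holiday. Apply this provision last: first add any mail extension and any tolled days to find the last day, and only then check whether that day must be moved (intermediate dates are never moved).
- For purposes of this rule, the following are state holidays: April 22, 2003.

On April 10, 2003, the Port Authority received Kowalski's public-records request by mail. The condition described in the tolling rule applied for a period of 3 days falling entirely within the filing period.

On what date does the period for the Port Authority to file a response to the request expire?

16 days after April 10, 2003 is April 26, 2003.
Service was by mail, adding 5 days: April 26, 2003 + 5 days = May 1, 2003.
Tolling adds 3 days: May 1, 2003 + 3 days = May 4, 2003.
May 4, 2003 is Sunday. The next qualifying day is May 5, 2003.

May 5, 2003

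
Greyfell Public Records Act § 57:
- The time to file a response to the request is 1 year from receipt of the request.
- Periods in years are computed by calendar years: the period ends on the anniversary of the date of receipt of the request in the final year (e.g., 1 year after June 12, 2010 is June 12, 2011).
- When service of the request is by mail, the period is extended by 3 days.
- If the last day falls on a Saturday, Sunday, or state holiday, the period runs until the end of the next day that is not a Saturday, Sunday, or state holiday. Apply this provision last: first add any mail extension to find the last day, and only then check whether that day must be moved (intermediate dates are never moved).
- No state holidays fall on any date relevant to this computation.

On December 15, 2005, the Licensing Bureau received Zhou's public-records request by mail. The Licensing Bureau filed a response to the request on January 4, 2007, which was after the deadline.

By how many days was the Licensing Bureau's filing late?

1 year after December 15, 2005 is December 15, 2006.
Service was by mail, adding 3 days: December 15, 2006 + 3 days = December 18, 2006.
December 18, 2006 is a Monday and not a state holiday, so no extension applies.
The deadline is December 18, 2006; from December 18, 2006 to January 4, 2007 is 17 days.

17 days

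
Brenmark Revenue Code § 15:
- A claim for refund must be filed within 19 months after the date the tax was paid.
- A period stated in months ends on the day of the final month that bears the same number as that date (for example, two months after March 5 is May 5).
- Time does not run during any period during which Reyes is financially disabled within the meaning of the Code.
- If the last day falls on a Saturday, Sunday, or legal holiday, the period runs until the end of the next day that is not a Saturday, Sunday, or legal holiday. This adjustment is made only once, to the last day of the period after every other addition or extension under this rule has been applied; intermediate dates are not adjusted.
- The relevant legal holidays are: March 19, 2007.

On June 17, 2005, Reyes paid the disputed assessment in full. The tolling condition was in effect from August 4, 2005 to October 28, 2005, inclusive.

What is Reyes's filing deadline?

April 13, 2007

19 months after June 17, 2005 is January 17, 2007.
From August 4, 2005 through October 28, 2005 inclusive is 86 days; tolling adds 86 days: January 17, 2007 + 86 days = April 13, 2007.
April 13, 2007 is a Friday and not a legal holiday, so no extension applies.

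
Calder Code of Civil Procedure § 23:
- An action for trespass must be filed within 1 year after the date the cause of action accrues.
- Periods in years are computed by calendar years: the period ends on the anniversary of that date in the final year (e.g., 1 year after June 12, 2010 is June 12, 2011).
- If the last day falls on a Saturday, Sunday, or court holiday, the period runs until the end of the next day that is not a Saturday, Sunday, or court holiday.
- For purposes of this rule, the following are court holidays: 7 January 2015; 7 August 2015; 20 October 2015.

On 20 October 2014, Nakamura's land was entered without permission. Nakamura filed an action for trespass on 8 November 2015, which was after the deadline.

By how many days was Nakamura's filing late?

18 days

1 year after 20 October 2014 is October 20, 2015.
October 20, 2015 is a listed holiday. The next qualifying day is October 21, 2015.
The deadline is October 21, 2015; from October 21, 2015 to November 8, 2015 is 18 days.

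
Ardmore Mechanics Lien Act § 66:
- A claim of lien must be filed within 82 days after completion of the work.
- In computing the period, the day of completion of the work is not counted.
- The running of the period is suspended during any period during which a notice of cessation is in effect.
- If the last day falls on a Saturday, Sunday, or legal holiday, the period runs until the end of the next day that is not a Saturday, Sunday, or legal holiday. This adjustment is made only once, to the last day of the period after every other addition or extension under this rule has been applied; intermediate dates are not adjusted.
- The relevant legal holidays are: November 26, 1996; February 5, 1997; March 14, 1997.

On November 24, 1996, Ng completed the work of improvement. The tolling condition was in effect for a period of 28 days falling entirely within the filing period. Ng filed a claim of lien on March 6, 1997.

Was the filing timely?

Yes

82 days after November 24, 1996 is February 14, 1997.
Tolling adds 28 days: February 14, 1997 + 28 days = March 14, 1997.
March 14, 1997 is a listed holiday; March 15, 1997 is Saturday; March 16, 1997 is Sunday. The next qualifying day is March 17, 1997.
The deadline is March 17, 1997; the filing on March 6, 1997 is on or before that date.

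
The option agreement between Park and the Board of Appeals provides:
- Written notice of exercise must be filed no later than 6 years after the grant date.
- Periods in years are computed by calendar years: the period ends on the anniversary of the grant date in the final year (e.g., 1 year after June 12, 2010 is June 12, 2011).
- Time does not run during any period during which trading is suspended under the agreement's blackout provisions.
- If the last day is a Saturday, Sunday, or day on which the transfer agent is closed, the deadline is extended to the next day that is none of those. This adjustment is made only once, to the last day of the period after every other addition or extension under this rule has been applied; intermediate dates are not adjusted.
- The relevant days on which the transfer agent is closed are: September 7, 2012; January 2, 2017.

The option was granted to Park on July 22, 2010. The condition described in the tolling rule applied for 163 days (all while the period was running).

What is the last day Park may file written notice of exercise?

January 3, 2017

6 years after July 22, 2010 is July 22, 2016.
Tolling adds 163 days: July 22, 2016 + 163 days = January 1, 2017.
January 1, 2017 is Sunday; January 2, 2017 is a listed holiday. The next qualifying day is January 3, 2017.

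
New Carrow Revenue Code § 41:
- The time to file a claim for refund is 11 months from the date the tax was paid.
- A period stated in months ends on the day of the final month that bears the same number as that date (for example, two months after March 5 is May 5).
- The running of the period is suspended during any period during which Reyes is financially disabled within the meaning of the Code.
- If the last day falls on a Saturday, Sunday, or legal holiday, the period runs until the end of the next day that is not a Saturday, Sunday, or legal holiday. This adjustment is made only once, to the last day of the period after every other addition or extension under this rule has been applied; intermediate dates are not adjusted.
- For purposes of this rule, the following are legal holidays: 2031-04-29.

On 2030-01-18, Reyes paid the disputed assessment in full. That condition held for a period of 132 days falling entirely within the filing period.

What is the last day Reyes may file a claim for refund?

11 months after 2030-01-18 is December 18, 2030.
Tolling adds 132 days: December 18, 2030 + 132 days = April 29, 2031.
April 29, 2031 is a listed holiday. The next qualifying day is April 30, 2031.

April 30, 2031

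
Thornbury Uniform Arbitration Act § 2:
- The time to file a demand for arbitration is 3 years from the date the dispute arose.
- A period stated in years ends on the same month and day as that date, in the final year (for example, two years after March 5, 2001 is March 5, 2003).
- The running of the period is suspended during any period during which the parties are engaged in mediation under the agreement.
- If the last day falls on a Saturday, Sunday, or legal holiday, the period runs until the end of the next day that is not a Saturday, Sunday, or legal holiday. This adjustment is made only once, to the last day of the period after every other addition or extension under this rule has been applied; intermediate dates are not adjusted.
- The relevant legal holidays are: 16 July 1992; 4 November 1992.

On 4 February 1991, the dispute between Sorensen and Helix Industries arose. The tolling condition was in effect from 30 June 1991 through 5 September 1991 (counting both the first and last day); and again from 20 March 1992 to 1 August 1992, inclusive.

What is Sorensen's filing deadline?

August 26, 1994

3 years after 4 February 1991 is February 4, 1994.
From June 30, 1991 through September 5, 1991 inclusive is 68 days; tolling adds 68 days: February 4, 1994 + 68 days = April 13, 1994.
From March 20, 1992 through August 1, 1992 inclusive is 135 days; tolling adds 135 days: April 13, 1994 + 135 days = August 26, 1994.
August 26, 1994 is a Friday and not a legal holiday, so no extension applies.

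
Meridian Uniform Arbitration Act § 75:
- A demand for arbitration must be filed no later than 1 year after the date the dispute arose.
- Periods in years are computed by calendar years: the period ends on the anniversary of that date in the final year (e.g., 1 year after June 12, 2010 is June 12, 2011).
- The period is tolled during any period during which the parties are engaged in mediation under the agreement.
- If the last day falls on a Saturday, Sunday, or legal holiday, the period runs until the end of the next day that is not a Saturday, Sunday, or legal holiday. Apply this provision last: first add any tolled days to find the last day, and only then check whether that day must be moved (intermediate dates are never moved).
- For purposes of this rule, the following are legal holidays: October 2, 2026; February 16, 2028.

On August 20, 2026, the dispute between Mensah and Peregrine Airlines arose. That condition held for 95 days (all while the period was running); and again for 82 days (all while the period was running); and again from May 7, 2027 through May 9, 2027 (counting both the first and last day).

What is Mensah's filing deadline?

February 17, 2028

1 year after August 20, 2026 is August 20, 2027.
Tolling adds 95 days: August 20, 2027 + 95 days = November 23, 2027.
Tolling adds 82 days: November 23, 2027 + 82 days = February 13, 2028.
From May 7, 2027 through May 9, 2027 inclusive is 3 days; tolling adds 3 days: February 13, 2028 + 3 days = February 16, 2028.
February 16, 2028 is a listed holiday. The next qualifying day is February 17, 2028.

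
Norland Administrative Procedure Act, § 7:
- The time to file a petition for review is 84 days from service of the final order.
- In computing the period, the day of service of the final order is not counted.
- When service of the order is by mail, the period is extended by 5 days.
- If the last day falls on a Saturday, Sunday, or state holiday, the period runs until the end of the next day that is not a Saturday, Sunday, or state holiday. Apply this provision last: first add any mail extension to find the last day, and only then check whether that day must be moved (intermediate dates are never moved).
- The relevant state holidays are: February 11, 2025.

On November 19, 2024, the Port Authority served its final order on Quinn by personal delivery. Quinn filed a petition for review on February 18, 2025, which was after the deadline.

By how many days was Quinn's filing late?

84 days after November 19, 2024 is February 11, 2025.
Service was not by mail, so no mail extension applies.
February 11, 2025 is a listed holiday. The next qualifying day is February 12, 2025.
The deadline is February 12, 2025; from February 12, 2025 to February 18, 2025 is 6 days.

6 days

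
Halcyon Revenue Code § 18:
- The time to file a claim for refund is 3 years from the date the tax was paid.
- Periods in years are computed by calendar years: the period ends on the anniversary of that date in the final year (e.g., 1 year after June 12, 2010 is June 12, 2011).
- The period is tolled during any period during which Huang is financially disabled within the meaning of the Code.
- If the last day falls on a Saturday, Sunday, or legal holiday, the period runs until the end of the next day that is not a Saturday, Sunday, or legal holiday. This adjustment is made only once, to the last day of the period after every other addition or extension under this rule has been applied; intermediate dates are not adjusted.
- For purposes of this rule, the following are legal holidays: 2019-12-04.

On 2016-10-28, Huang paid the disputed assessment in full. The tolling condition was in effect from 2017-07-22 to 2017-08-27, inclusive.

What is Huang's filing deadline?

3 years after 2016-10-28 is October 28, 2019.
From July 22, 2017 through August 27, 2017 inclusive is 37 days; tolling adds 37 days: October 28, 2019 + 37 days = December 4, 2019.
December 4, 2019 is a listed holiday. The next qualifying day is December 5, 2019.

December 5, 2019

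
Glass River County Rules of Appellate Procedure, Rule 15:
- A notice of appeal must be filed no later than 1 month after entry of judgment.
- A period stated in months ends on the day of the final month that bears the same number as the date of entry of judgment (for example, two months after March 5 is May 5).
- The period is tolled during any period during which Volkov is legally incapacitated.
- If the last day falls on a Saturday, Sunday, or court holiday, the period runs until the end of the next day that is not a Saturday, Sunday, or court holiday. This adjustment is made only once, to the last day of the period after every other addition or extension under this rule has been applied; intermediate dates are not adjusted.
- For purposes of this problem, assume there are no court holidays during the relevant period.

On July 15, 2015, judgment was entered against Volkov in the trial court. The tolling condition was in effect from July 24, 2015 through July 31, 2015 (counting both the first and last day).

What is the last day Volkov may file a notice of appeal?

1 month after July 15, 2015 is August 15, 2015.
From July 24, 2015 through July 31, 2015 inclusive is 8 days; tolling adds 8 days: August 15, 2015 + 8 days = August 23, 2015.
August 23, 2015 is Sunday. The next qualifying day is August 24, 2015.

August 24, 2015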